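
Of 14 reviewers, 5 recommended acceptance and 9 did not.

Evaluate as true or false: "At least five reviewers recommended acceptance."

True

The determiner here denotes the relation: |A ∩ B| ≥ 5.
|A| = 14, |A ∩ B| = 5, |A ∖ B| = 9.
|A ∩ B| = 5, so the statement is true.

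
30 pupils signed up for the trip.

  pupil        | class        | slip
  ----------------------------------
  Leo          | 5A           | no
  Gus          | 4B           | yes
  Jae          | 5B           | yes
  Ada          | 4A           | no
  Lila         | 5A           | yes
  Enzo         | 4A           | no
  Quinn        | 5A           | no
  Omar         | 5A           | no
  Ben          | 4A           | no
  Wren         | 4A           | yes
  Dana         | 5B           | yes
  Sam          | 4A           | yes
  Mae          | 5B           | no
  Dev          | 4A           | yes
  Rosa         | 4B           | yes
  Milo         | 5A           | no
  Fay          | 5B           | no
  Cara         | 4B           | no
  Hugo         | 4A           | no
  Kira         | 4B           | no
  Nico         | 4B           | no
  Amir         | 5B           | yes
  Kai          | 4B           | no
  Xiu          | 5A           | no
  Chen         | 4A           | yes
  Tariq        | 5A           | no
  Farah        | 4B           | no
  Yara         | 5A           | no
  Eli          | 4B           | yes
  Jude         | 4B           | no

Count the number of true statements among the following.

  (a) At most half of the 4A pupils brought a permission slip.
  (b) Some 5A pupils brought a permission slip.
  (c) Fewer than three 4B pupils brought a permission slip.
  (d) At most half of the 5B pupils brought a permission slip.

2

(a) 4A: |A| = 8, |A ∩ B| = 4; needs |A ∩ B| ≤ |A ∖ B| — true.
(b) 5A: |A| = 8, |A ∩ B| = 1; needs A ∩ B ≠ ∅ (|A ∩ B| ≥ 1) — true.
(c) 4B: |A| = 9, |A ∩ B| = 3; needs |A ∩ B| < 3 — false.
(d) 5B: |A| = 5, |A ∩ B| = 3; needs |A ∩ B| ≤ |A ∖ B| — false.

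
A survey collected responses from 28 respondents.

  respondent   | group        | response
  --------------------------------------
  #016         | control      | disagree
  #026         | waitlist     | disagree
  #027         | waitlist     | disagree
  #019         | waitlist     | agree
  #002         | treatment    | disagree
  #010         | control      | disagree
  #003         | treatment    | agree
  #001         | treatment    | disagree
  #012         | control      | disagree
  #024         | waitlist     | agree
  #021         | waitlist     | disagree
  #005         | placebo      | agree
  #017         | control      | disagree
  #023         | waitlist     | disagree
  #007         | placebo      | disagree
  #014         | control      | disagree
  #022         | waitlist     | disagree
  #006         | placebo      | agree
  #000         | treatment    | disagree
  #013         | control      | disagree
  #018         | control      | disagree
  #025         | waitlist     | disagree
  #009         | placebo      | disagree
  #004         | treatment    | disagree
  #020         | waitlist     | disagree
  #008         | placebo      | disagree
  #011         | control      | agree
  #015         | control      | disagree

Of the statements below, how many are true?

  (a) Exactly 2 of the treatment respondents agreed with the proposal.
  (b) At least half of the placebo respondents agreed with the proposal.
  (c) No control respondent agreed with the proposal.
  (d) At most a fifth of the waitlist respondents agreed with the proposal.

(a) treatment: |A| = 5, |A ∩ B| = 1; needs |A ∩ B| = 2 — false.
(b) placebo: |A| = 5, |A ∩ B| = 2; needs |A ∩ B| ≥ |A ∖ B| — false.
(c) control: |A| = 9, |A ∩ B| = 1; needs A ∩ B = ∅ (|A ∩ B| = 0) — false.
(d) waitlist: |A| = 9, |A ∩ B| = 2; needs |A ∩ B| / |A| ≤ 1/5 — false.

0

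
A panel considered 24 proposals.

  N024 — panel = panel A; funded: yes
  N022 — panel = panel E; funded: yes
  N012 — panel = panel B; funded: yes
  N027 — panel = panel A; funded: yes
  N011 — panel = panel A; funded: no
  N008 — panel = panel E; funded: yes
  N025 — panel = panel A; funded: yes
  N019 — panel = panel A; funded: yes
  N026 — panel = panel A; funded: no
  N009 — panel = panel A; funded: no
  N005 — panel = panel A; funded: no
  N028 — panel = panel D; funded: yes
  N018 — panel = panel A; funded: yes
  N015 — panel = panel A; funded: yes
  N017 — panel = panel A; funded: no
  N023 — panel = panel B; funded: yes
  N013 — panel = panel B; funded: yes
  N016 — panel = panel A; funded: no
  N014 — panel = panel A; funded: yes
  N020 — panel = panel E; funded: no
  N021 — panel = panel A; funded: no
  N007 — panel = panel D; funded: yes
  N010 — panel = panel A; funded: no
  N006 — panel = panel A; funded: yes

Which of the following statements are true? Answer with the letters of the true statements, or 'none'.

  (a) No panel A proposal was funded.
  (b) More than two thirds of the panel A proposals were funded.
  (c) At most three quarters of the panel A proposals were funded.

(c)

|A| = 16, |A ∩ B| = 8, |A ∖ B| = 8.
(a) A ∩ B = ∅ (|A ∩ B| = 0): fails.
(b) |A ∩ B| / |A| > 2/3: fails.
(c) |A ∩ B| / |A| ≤ 3/4: holds.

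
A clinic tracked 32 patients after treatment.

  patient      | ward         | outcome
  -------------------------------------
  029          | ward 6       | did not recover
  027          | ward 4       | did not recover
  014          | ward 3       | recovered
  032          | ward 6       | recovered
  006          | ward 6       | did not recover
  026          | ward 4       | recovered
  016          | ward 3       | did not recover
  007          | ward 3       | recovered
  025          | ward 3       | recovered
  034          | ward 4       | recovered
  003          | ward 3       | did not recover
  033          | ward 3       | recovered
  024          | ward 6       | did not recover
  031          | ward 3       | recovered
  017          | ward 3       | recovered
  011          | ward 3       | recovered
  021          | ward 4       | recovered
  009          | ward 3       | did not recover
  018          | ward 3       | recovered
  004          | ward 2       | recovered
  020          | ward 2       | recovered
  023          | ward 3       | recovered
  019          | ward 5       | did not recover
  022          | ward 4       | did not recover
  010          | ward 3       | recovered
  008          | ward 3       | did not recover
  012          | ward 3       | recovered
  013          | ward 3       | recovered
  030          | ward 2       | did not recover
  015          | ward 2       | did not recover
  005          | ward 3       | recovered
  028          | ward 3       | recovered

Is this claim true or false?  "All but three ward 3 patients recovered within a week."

'All but three ward 3 patients recovered within a week' holds iff |A ∖ B| = 3.
|A| = 18, |A ∩ B| = 14, |A ∖ B| = 4.
|A ∖ B| = 4, so the statement is false.

False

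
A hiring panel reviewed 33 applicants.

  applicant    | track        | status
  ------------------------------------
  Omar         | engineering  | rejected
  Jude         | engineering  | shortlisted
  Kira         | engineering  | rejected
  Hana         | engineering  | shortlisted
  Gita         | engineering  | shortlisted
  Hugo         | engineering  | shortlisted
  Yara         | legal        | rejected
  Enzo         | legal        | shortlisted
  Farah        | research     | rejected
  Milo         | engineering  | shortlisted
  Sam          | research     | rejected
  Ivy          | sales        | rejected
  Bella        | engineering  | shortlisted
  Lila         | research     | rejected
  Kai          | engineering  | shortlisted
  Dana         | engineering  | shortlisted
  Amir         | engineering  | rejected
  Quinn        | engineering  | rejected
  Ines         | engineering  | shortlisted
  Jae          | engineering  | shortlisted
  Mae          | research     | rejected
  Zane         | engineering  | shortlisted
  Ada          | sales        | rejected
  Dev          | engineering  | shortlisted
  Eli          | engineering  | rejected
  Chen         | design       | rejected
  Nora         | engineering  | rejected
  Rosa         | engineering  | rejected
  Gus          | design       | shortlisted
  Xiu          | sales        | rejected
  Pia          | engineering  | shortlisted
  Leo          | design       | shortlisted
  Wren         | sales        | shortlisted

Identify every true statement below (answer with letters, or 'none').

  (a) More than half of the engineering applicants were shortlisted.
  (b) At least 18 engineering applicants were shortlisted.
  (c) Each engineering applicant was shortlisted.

(a)

|A| = 20, |A ∩ B| = 13, |A ∖ B| = 7.
(a) |A ∩ B| > |A ∖ B|: holds.
(b) |A ∩ B| ≥ 18: fails.
(c) A ⊆ B, i.e. every element of A is in B (|A ∖ B| = 0): fails.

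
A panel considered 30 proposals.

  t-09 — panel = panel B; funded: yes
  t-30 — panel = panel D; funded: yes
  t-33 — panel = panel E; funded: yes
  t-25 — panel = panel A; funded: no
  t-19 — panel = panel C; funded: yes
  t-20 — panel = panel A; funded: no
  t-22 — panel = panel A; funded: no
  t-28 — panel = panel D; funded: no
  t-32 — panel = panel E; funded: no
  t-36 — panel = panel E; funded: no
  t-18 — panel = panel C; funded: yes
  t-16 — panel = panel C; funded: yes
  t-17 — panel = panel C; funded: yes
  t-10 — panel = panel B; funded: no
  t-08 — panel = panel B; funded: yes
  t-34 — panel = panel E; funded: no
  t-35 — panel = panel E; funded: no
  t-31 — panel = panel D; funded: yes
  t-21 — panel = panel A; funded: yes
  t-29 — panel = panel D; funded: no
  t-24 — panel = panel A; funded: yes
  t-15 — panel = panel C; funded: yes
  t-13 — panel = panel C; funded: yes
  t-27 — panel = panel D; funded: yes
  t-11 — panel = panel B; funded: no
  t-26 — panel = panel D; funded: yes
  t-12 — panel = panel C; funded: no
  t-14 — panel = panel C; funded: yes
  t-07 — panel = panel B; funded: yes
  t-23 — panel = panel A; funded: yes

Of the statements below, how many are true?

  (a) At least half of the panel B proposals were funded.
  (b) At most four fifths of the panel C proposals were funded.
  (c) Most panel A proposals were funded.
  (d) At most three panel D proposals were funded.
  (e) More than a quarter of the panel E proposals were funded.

(a) panel B: |A| = 5, |A ∩ B| = 3; needs |A ∩ B| ≥ |A ∖ B| — true.
(b) panel C: |A| = 8, |A ∩ B| = 7; needs |A ∩ B| / |A| ≤ 4/5 — false.
(c) panel A: |A| = 6, |A ∩ B| = 3; needs |A ∩ B| > |A ∖ B| — false.
(d) panel D: |A| = 6, |A ∩ B| = 4; needs |A ∩ B| ≤ 3 — false.
(e) panel E: |A| = 5, |A ∩ B| = 1; needs |A ∩ B| / |A| > 1/4 — false.

1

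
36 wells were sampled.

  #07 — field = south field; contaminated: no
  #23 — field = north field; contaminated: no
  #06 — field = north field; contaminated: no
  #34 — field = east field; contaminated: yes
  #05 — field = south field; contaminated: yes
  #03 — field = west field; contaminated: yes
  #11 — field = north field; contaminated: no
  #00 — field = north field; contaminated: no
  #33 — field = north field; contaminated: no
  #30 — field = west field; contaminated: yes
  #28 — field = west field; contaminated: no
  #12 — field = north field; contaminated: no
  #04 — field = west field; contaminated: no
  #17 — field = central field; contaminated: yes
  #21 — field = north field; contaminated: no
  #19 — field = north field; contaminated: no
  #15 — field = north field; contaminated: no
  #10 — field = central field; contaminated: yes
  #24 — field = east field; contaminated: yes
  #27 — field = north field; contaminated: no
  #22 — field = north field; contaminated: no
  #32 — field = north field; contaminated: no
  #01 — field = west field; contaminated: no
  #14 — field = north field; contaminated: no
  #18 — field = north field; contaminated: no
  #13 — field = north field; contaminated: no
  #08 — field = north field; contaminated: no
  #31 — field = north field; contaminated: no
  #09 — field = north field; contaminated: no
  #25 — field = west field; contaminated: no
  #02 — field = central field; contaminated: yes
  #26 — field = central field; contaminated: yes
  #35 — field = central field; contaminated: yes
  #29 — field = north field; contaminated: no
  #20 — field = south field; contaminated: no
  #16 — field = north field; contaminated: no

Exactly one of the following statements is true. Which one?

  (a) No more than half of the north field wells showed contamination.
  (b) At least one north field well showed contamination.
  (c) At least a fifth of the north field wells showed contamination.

|A| = 20, |A ∩ B| = 0, |A ∖ B| = 20.
(a) requires |A ∩ B| ≤ |A ∖ B|: true.
(b) requires A ∩ B ≠ ∅ (|A ∩ B| ≥ 1): false.
(c) requires |A ∩ B| / |A| ≥ 1/5: false.

(a)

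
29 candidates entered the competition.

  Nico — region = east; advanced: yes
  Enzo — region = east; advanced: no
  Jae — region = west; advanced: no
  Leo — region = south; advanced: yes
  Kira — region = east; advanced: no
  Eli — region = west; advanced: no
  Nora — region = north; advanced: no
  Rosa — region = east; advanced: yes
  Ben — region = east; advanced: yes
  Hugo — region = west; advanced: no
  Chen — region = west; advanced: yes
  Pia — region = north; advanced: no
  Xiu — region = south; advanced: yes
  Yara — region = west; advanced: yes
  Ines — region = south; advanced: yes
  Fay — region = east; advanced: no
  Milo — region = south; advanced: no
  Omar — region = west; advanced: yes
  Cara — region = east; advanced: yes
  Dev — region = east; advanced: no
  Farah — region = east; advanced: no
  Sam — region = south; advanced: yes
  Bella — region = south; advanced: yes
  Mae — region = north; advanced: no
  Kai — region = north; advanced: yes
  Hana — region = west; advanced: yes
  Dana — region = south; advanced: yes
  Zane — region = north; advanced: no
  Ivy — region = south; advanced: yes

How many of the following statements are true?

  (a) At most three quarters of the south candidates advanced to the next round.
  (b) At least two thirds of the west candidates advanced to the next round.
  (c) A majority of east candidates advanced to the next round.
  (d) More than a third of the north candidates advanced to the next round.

(a) south: |A| = 8, |A ∩ B| = 7; needs |A ∩ B| / |A| ≤ 3/4 — false.
(b) west: |A| = 7, |A ∩ B| = 4; needs |A ∩ B| / |A| ≥ 2/3 — false.
(c) east: |A| = 9, |A ∩ B| = 4; needs |A ∩ B| > |A ∖ B| — false.
(d) north: |A| = 5, |A ∩ B| = 1; needs |A ∩ B| / |A| > 1/3 — false.

0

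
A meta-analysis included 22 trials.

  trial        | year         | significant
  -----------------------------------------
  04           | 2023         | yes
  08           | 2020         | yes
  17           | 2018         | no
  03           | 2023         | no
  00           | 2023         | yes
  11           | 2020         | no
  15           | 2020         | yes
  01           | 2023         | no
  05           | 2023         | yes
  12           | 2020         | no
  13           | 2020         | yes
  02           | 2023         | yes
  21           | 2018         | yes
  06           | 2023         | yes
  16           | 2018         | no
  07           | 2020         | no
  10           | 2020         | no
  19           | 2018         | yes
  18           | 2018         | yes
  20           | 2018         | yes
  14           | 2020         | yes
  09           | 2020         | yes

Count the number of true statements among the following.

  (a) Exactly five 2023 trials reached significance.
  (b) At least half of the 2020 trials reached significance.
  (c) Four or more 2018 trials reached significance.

(a) 2023: |A| = 7, |A ∩ B| = 5; needs |A ∩ B| = 5 — true.
(b) 2020: |A| = 9, |A ∩ B| = 5; needs |A ∩ B| ≥ |A ∖ B| — true.
(c) 2018: |A| = 6, |A ∩ B| = 4; needs |A ∩ B| ≥ 4 — true.

3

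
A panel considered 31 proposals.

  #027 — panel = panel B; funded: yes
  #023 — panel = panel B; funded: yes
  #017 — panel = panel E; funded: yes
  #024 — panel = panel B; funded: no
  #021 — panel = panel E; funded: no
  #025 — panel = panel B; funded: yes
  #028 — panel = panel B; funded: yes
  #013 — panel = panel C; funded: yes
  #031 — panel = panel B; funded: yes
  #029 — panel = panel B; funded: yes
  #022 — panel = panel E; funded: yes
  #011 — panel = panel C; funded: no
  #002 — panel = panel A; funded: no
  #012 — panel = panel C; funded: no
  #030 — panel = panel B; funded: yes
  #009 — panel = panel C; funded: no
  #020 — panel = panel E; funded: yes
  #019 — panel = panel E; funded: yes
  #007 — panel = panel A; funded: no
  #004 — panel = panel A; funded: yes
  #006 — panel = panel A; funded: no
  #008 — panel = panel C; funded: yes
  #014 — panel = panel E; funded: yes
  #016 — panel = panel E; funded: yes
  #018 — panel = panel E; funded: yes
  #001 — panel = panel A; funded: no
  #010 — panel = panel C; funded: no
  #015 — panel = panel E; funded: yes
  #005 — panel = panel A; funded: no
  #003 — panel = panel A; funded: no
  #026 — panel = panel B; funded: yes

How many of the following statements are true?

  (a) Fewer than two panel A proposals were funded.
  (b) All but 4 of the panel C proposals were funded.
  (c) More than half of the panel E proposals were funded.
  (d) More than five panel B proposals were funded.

(a) panel A: |A| = 7, |A ∩ B| = 1; needs |A ∩ B| < 2 — true.
(b) panel C: |A| = 6, |A ∩ B| = 2; needs |A ∖ B| = 4 — true.
(c) panel E: |A| = 9, |A ∩ B| = 8; needs |A ∩ B| > |A ∖ B| — true.
(d) panel B: |A| = 9, |A ∩ B| = 8; needs |A ∩ B| > 5 — true.

4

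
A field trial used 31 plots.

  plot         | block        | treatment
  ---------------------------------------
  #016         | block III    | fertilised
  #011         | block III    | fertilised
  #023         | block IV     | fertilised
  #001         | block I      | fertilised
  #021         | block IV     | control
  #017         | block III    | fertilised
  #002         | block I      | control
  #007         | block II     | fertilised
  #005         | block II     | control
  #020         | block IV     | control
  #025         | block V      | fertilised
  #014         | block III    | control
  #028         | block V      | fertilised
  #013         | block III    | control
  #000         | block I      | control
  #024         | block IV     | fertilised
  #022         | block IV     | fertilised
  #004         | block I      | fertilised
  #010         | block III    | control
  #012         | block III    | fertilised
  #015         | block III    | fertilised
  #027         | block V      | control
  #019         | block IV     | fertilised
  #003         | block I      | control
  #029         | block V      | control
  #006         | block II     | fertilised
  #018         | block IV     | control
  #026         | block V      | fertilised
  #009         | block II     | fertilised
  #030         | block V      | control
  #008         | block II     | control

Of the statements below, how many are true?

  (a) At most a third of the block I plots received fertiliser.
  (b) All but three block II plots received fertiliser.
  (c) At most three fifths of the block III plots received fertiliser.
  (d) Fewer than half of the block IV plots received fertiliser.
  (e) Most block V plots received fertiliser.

0

(a) block I: |A| = 5, |A ∩ B| = 2; needs |A ∩ B| / |A| ≤ 1/3 — false.
(b) block II: |A| = 5, |A ∩ B| = 3; needs |A ∖ B| = 3 — false.
(c) block III: |A| = 8, |A ∩ B| = 5; needs |A ∩ B| / |A| ≤ 3/5 — false.
(d) block IV: |A| = 7, |A ∩ B| = 4; needs |A ∩ B| < |A ∖ B| — false.
(e) block V: |A| = 6, |A ∩ B| = 3; needs |A ∩ B| > |A ∖ B| — false.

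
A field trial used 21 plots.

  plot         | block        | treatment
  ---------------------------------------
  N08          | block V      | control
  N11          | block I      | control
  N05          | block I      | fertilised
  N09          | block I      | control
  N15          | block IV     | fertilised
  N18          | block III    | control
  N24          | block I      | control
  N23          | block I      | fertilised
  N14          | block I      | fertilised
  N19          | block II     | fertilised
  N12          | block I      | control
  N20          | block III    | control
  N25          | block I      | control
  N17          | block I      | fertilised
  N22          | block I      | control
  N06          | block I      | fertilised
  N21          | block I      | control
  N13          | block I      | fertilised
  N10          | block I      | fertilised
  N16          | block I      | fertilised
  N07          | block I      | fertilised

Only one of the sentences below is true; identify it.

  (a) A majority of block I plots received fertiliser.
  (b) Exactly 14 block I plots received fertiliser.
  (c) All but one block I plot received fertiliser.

(a)

|A| = 16, |A ∩ B| = 9, |A ∖ B| = 7.
(a) requires |A ∩ B| > |A ∖ B|: true.
(b) requires |A ∩ B| = 14: false.
(c) requires |A ∖ B| = 1: false.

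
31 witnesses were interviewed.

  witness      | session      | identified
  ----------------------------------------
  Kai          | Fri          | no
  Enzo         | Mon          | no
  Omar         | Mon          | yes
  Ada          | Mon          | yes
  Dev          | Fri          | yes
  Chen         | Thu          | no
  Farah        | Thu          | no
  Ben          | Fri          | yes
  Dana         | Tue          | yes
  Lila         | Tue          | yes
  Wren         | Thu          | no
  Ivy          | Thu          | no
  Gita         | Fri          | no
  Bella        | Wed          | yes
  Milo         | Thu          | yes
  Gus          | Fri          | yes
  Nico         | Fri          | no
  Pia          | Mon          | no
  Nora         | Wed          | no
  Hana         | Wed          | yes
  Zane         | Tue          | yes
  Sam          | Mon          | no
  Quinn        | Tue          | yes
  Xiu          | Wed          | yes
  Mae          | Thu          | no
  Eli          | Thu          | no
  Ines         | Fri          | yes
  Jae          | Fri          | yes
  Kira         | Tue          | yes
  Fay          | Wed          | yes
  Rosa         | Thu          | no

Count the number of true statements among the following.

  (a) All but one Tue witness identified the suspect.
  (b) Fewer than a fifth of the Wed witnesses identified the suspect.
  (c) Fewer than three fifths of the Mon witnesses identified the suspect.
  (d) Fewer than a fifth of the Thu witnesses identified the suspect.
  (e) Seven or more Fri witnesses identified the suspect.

(a) Tue: |A| = 5, |A ∩ B| = 5; needs |A ∖ B| = 1 — false.
(b) Wed: |A| = 5, |A ∩ B| = 4; needs |A ∩ B| / |A| < 1/5 — false.
(c) Mon: |A| = 5, |A ∩ B| = 2; needs |A ∩ B| / |A| < 3/5 — true.
(d) Thu: |A| = 8, |A ∩ B| = 1; needs |A ∩ B| / |A| < 1/5 — true.
(e) Fri: |A| = 8, |A ∩ B| = 5; needs |A ∩ B| ≥ 7 — false.

2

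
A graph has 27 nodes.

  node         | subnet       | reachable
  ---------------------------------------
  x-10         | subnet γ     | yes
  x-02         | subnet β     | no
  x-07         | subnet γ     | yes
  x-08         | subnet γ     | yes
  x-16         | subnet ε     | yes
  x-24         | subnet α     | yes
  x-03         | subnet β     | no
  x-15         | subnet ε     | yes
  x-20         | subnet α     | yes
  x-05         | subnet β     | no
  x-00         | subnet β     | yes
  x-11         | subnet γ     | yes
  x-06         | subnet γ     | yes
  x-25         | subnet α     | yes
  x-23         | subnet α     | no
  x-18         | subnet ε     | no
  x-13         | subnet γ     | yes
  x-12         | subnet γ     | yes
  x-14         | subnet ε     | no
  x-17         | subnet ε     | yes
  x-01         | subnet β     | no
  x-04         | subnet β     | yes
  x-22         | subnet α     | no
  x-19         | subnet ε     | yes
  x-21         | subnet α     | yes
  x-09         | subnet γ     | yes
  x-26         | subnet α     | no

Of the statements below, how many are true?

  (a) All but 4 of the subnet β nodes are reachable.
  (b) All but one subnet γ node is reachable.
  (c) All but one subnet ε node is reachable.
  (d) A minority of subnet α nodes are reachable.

(a) subnet β: |A| = 6, |A ∩ B| = 2; needs |A ∖ B| = 4 — true.
(b) subnet γ: |A| = 8, |A ∩ B| = 8; needs |A ∖ B| = 1 — false.
(c) subnet ε: |A| = 6, |A ∩ B| = 4; needs |A ∖ B| = 1 — false.
(d) subnet α: |A| = 7, |A ∩ B| = 4; needs |A ∩ B| < |A ∖ B| — false.

1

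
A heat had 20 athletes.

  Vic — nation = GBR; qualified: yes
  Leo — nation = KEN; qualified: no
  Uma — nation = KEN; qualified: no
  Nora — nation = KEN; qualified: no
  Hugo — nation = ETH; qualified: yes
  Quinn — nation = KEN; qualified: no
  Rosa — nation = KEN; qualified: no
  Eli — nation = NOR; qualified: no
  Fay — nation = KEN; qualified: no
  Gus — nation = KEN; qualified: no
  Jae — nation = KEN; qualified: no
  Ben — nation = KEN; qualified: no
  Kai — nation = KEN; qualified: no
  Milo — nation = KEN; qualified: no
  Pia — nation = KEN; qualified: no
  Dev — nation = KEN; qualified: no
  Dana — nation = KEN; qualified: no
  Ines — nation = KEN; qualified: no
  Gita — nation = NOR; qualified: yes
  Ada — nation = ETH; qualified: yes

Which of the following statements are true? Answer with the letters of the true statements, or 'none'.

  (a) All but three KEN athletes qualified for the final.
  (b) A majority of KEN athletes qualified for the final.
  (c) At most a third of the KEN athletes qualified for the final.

(c)

|A| = 15, |A ∩ B| = 0, |A ∖ B| = 15.
(a) |A ∖ B| = 3: fails.
(b) |A ∩ B| > |A ∖ B|: fails.
(c) |A ∩ B| / |A| ≤ 1/3: holds.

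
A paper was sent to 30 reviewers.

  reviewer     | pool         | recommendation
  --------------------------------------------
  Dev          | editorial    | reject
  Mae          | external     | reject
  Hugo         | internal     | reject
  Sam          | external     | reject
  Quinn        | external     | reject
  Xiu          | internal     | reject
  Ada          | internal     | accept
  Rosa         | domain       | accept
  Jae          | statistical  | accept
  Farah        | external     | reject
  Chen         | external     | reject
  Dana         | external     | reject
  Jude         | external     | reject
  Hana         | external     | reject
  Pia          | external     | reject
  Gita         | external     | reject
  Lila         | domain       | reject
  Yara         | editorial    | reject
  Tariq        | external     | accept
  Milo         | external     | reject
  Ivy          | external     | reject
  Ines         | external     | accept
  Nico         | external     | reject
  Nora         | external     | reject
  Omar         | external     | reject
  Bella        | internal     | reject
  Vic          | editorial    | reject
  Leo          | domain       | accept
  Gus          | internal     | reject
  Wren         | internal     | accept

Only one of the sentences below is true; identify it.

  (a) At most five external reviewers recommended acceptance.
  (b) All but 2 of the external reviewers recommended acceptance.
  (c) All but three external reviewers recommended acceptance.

|A| = 17, |A ∩ B| = 2, |A ∖ B| = 15.
(a) requires |A ∩ B| ≤ 5: true.
(b) requires |A ∖ B| = 2: false.
(c) requires |A ∖ B| = 3: false.

(a)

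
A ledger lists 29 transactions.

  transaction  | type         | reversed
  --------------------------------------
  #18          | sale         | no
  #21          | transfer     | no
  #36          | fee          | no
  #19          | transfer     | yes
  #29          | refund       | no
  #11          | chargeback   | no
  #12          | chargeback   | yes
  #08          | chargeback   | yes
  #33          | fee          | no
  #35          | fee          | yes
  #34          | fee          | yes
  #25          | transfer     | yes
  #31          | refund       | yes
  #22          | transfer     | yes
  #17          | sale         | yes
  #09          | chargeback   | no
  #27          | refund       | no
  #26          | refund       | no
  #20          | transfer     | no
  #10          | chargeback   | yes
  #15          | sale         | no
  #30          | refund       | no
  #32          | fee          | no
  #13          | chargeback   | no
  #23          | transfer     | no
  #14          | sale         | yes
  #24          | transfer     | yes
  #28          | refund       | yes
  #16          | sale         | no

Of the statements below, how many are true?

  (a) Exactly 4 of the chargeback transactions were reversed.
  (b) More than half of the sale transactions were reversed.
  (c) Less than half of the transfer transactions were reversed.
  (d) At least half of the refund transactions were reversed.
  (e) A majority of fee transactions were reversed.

(a) chargeback: |A| = 6, |A ∩ B| = 3; needs |A ∩ B| = 4 — false.
(b) sale: |A| = 5, |A ∩ B| = 2; needs |A ∩ B| > |A ∖ B| — false.
(c) transfer: |A| = 7, |A ∩ B| = 4; needs |A ∩ B| < |A ∖ B| — false.
(d) refund: |A| = 6, |A ∩ B| = 2; needs |A ∩ B| ≥ |A ∖ B| — false.
(e) fee: |A| = 5, |A ∩ B| = 2; needs |A ∩ B| > |A ∖ B| — false.

0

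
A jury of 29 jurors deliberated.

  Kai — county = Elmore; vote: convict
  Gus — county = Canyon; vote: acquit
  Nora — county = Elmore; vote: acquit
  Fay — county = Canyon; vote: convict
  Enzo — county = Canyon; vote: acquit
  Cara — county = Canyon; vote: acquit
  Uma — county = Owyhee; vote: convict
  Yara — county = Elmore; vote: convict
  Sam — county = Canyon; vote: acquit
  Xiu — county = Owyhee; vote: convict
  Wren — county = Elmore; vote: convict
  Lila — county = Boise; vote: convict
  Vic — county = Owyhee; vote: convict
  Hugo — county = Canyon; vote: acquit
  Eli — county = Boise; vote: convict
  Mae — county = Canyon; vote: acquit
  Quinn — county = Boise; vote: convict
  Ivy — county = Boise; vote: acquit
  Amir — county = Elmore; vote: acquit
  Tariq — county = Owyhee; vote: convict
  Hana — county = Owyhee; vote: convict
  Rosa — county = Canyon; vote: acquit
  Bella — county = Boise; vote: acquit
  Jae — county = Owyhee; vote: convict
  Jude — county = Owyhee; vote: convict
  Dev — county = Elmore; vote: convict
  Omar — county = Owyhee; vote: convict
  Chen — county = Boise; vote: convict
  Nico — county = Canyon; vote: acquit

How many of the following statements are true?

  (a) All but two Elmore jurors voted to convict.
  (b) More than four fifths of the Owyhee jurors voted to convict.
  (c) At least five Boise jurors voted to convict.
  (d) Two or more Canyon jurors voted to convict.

(a) Elmore: |A| = 6, |A ∩ B| = 4; needs |A ∖ B| = 2 — true.
(b) Owyhee: |A| = 8, |A ∩ B| = 8; needs |A ∩ B| / |A| > 4/5 — true.
(c) Boise: |A| = 6, |A ∩ B| = 4; needs |A ∩ B| ≥ 5 — false.
(d) Canyon: |A| = 9, |A ∩ B| = 1; needs |A ∩ B| ≥ 2 — false.

2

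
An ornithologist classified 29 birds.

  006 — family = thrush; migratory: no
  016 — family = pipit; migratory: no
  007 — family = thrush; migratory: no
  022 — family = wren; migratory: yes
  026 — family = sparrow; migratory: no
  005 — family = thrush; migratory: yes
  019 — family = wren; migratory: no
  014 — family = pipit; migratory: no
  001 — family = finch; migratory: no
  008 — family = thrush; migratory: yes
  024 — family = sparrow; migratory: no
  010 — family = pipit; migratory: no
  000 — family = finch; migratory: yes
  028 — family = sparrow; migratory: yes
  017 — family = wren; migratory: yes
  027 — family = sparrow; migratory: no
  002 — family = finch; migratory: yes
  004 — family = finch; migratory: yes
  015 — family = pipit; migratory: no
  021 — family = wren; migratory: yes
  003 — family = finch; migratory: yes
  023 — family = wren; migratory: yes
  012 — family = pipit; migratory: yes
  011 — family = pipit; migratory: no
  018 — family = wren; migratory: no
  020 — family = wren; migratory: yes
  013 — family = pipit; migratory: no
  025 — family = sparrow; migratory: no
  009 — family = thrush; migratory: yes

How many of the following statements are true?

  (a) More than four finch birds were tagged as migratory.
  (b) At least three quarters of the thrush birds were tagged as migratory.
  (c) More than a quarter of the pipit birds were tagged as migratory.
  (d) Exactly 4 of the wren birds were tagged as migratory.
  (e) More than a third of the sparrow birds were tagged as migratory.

0

(a) finch: |A| = 5, |A ∩ B| = 4; needs |A ∩ B| > 4 — false.
(b) thrush: |A| = 5, |A ∩ B| = 3; needs |A ∩ B| / |A| ≥ 3/4 — false.
(c) pipit: |A| = 7, |A ∩ B| = 1; needs |A ∩ B| / |A| > 1/4 — false.
(d) wren: |A| = 7, |A ∩ B| = 5; needs |A ∩ B| = 4 — false.
(e) sparrow: |A| = 5, |A ∩ B| = 1; needs |A ∩ B| / |A| > 1/3 — false.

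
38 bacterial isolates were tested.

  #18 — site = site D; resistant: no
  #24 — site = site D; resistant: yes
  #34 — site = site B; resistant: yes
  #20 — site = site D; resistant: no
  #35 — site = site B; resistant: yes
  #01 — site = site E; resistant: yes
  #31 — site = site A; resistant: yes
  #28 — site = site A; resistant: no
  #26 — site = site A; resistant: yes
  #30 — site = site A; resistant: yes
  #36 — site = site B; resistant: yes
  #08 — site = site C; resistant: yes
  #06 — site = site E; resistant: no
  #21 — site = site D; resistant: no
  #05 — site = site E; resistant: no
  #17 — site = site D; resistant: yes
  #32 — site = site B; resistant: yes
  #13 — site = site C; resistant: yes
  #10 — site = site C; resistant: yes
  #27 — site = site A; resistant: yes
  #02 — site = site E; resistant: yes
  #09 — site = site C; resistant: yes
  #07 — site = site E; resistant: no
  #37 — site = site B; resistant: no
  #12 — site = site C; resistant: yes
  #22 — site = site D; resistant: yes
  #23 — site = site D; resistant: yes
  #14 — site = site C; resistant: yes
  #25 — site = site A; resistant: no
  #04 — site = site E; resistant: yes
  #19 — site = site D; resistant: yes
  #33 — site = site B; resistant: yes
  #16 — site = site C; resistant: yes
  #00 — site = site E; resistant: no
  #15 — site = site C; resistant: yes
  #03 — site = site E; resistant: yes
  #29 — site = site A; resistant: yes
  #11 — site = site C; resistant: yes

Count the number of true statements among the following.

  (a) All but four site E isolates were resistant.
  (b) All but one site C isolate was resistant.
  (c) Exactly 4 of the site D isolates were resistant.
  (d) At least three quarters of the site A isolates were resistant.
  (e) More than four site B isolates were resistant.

2

(a) site E: |A| = 8, |A ∩ B| = 4; needs |A ∖ B| = 4 — true.
(b) site C: |A| = 9, |A ∩ B| = 9; needs |A ∖ B| = 1 — false.
(c) site D: |A| = 8, |A ∩ B| = 5; needs |A ∩ B| = 4 — false.
(d) site A: |A| = 7, |A ∩ B| = 5; needs |A ∩ B| / |A| ≥ 3/4 — false.
(e) site B: |A| = 6, |A ∩ B| = 5; needs |A ∩ B| > 4 — true.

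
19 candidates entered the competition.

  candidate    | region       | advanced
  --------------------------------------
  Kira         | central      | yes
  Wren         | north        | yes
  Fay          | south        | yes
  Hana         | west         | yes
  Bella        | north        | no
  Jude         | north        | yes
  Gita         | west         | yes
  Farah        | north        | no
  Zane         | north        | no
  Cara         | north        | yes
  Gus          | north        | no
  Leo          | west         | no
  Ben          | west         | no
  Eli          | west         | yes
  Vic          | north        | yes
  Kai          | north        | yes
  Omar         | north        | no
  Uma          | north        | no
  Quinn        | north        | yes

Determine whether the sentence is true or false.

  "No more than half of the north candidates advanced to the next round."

'No more than half of the north candidates advanced to the next round' holds iff |A ∩ B| ≤ |A ∖ B|.
A (the restrictor) = {Wren, Bella, Jude, Farah, Zane, Cara, Gus, Vic, Kai, Omar, Uma, Quinn}, |A| = 12.
A ∩ B = {Wren, Jude, Cara, Vic, Kai, Quinn}, so |A ∩ B| = 6.
A ∖ B = {Bella, Farah, Zane, Gus, Omar, Uma}, so |A ∖ B| = 6.
6 = 6, so the statement is true.

True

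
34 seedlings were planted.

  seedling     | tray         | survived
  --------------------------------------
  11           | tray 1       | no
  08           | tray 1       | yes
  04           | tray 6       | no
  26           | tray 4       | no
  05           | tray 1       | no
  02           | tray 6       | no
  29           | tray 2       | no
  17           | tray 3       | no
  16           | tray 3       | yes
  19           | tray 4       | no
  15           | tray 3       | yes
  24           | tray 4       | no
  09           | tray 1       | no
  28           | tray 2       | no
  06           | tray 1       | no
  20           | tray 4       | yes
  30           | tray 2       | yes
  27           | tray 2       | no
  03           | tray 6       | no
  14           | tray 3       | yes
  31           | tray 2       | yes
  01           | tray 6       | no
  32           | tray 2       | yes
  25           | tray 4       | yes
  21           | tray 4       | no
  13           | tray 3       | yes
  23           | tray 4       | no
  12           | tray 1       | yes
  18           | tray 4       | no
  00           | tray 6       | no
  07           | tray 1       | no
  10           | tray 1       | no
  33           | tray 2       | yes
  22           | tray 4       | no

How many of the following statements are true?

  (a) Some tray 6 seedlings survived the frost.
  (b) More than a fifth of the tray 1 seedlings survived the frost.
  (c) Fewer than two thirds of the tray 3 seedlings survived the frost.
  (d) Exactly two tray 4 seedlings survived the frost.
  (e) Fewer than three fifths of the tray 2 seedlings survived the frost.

3

(a) tray 6: |A| = 5, |A ∩ B| = 0; needs A ∩ B ≠ ∅ (|A ∩ B| ≥ 1) — false.
(b) tray 1: |A| = 8, |A ∩ B| = 2; needs |A ∩ B| / |A| > 1/5 — true.
(c) tray 3: |A| = 5, |A ∩ B| = 4; needs |A ∩ B| / |A| < 2/3 — false.
(d) tray 4: |A| = 9, |A ∩ B| = 2; needs |A ∩ B| = 2 — true.
(e) tray 2: |A| = 7, |A ∩ B| = 4; needs |A ∩ B| / |A| < 3/5 — true.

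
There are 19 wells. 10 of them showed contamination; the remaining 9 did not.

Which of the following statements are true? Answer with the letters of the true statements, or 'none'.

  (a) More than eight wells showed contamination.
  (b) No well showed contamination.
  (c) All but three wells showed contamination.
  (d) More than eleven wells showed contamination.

|A| = 19, |A ∩ B| = 10, |A ∖ B| = 9.
(a) |A ∩ B| > 8: holds.
(b) A ∩ B = ∅ (|A ∩ B| = 0): fails.
(c) |A ∖ B| = 3: fails.
(d) |A ∩ B| > 11: fails.

(a)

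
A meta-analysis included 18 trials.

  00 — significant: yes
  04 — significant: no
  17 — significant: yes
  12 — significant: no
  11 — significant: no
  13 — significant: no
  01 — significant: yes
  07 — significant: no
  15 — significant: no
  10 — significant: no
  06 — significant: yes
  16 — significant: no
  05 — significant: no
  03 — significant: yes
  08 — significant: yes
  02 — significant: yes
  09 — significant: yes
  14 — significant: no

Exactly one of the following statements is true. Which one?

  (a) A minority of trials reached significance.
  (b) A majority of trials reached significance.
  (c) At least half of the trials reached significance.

|A| = 18, |A ∩ B| = 8, |A ∖ B| = 10.
(a) requires |A ∩ B| < |A ∖ B|: true.
(b) requires |A ∩ B| > |A ∖ B|: false.
(c) requires |A ∩ B| ≥ |A ∖ B|: false.

(a)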